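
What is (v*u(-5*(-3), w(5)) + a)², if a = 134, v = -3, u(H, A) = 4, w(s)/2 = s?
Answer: 14884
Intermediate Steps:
w(s) = 2*s
(v*u(-5*(-3), w(5)) + a)² = (-3*4 + 134)² = (-12 + 134)² = 122² = 14884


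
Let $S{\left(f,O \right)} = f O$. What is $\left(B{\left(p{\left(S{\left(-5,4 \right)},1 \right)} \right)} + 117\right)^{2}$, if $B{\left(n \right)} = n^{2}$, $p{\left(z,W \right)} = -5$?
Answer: $20164$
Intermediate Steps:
$S{\left(f,O \right)} = O f$
$\left(B{\left(p{\left(S{\left(-5,4 \right)},1 \right)} \right)} + 117\right)^{2} = \left(\left(-5\right)^{2} + 117\right)^{2} = \left(25 + 117\right)^{2} = 142^{2} = 20164$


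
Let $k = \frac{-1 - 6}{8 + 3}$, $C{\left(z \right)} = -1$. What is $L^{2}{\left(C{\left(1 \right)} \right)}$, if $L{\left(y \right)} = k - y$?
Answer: $\frac{16}{121} \approx 0.13223$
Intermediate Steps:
$k = - \frac{7}{11} \approx -0.63636$
$L{\left(y \right)} = - \frac{7}{11} - y$
$L^{2}{\left(C{\left(1 \right)} \right)} = \left(- \frac{7}{11} - -1\right)^{2} = \left(- \frac{7}{11} + 1\right)^{2} = \left(\frac{4}{11}\right)^{2} = \frac{16}{121}$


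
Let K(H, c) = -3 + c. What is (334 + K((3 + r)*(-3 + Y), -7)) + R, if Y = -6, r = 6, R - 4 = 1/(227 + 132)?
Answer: 117753/359 ≈ 328.00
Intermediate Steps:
R = 1437/359 (R = 4 + 1/(227 + 132) = 4 + 1/359 = 1437/359 ≈ 4.0028)
(334 + K((3 + r)*(-3 + Y), -7)) + R = (334 + (-3 - 7)) + 1437/359 = (334 - 10) + 1437/359 = 324 + 1437/359 = 117753/359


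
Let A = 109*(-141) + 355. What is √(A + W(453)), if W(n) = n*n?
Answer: √190195 ≈ 436.11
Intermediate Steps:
A = -15014 (A = -15369 + 355 = -15014)
W(n) = n²
√(A + W(453)) = √(-15014 + 453²) = √(-15014 + 205209) = √190195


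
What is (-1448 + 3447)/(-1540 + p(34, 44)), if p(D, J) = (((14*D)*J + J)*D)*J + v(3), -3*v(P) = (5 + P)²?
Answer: 5997/94189460 ≈ 6.3670e-5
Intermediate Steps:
v(P) = -(5 + P)²/3
p(D, J) = -64/3 + D*J*(J + 14*D*J) (p(D, J) = (((14*D)*J + J)*D)*J - (5 + 3)²/3 = ((14*D*J + J)*D)*J - ⅓*8² = ((J + 14*D*J)*D)*J - ⅓*64 = (D*(J + 14*D*J))*J - 64/3 = D*J*(J + 14*D*J) - 64/3 = -64/3 + D*J*(J + 14*D*J))
(-1448 + 3447)/(-1540 + p(34, 44)) = (-1448 + 3447)/(-1540 + (-64/3 + 34*44² + 14*34²*44²)) = 1999/(-1540 + (-64/3 + 34*1936 + 14*1156*1936)) = 1999/(-1540 + (-64/3 + 65824 + 31332224)) = 1999/(-1540 + 94194080/3) = 1999/(94189460/3) = 1999*(3/94189460) = 5997/94189460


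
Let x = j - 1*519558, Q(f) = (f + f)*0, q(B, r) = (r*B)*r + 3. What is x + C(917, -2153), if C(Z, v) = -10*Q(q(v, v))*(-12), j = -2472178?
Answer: -2991736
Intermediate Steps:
q(B, r) = 3 + B*r**2 (q(B, r) = (B*r)*r + 3 = B*r**2 + 3 = 3 + B*r**2)
Q(f) = 0 (Q(f) = (2*f)*0 = 0)
C(Z, v) = 0 (C(Z, v) = -10*0*(-12) = 0*(-12) = 0)
x = -2991736 (x = -2472178 - 1*519558 = -2472178 - 519558 = -2991736)
x + C(917, -2153) = -2991736 + 0 = -2991736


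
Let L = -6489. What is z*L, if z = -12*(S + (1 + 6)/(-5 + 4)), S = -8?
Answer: -1168020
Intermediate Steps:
z = 180 (z = -12*(-8 + (1 + 6)/(-5 + 4)) = -12*(-8 + 7/(-1)) = -12*(-8 + 7*(-1)) = -12*(-8 - 7) = -12*(-15) = 180)
z*L = 180*(-6489) = -1168020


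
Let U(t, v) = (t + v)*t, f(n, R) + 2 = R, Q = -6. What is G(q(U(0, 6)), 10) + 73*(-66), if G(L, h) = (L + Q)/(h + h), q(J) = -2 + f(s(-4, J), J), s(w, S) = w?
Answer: -9637/2 ≈ -4818.5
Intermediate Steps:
f(n, R) = -2 + R
U(t, v) = t*(t + v)
q(J) = -4 + J (q(J) = -2 + (-2 + J) = -4 + J)
G(L, h) = (-6 + L)/(2*h) (G(L, h) = (L - 6)/(h + h) = (-6 + L)/((2*h)) = (-6 + L)*(1/(2*h)) = (-6 + L)/(2*h))
G(q(U(0, 6)), 10) + 73*(-66) = (½)*(-6 + (-4 + 0*(0 + 6)))/10 + 73*(-66) = (½)*(⅒)*(-6 + (-4 + 0*6)) - 4818 = (½)*(⅒)*(-6 + (-4 + 0)) - 4818 = (½)*(⅒)*(-6 - 4) - 4818 = (½)*(⅒)*(-10) - 4818 = -½ - 4818 = -9637/2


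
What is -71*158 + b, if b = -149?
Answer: -11367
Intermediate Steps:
-71*158 + b = -71*158 - 149 = -11218 - 149 = -11367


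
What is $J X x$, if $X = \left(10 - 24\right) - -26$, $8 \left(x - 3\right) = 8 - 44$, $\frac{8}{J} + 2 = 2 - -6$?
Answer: $-24$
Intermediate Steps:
$J = \frac{4}{3}$ ($J = \frac{8}{-2 + \left(2 - -6\right)} = \frac{8}{-2 + \left(2 + 6\right)} = \frac{8}{-2 + 8} = \frac{8}{6} = 8 \cdot \frac{1}{6} = \frac{4}{3} \approx 1.3333$)
$x = - \frac{3}{2}$ ($x = 3 + \frac{8 - 44}{8} = 3 + \frac{1}{8} \left(-36\right) = 3 - \frac{9}{2} = - \frac{3}{2} \approx -1.5$)
$X = 12$ ($X = -14 + 26 = 12$)
$J X x = \frac{4}{3} \cdot 12 \left(- \frac{3}{2}\right) = 16 \left(- \frac{3}{2}\right) = -24$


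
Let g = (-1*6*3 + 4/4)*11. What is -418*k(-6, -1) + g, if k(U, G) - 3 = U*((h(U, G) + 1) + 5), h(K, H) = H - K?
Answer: 26147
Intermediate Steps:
k(U, G) = 3 + U*(6 + G - U) (k(U, G) = 3 + U*(((G - U) + 1) + 5) = 3 + U*((1 + G - U) + 5) = 3 + U*(6 + G - U))
g = -187 (g = (-6*3 + 4*(1/4))*11 = (-18 + 1)*11 = -17*11 = -187)
-418*k(-6, -1) + g = -418*(3 + 6*(-6) - 6*(-1 - 1*(-6))) - 187 = -418*(3 - 36 - 6*(-1 + 6)) - 187 = -418*(3 - 36 - 6*5) - 187 = -418*(3 - 36 - 30) - 187 = -418*(-63) - 187 = 26334 - 187 = 26147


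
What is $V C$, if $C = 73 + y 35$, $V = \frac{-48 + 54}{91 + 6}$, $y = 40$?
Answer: $\frac{8838}{97} \approx 91.113$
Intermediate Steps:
$V = \frac{6}{97} \approx 0.061856$
$C = 1473$ ($C = 73 + 40 \cdot 35 = 73 + 1400 = 1473$)
$V C = \frac{6}{97} \cdot 1473 = \frac{8838}{97}$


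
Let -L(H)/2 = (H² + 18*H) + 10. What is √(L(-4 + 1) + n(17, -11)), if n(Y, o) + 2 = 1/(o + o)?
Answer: √32890/22 ≈ 8.2435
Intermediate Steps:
n(Y, o) = -2 + 1/(2*o) (n(Y, o) = -2 + 1/(o + o) = -2 + 1/(2*o))
L(H) = -20 - 36*H - 2*H² (L(H) = -2*((H² + 18*H) + 10) = -2*(10 + H² + 18*H) = -20 - 36*H - 2*H²)
√(L(-4 + 1) + n(17, -11)) = √((-20 - 36*(-4 + 1) - 2*(-4 + 1)²) + (-2 + (½)/(-11))) = √((-20 - 36*(-3) - 2*(-3)²) + (-2 + (½)*(-1/11))) = √((-20 + 108 - 2*9) + (-2 - 1/22)) = √((-20 + 108 - 18) - 45/22) = √(70 - 45/22) = √(1495/22) = √32890/22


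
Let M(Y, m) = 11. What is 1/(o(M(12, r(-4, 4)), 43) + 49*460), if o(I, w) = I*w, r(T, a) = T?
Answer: 1/23013 ≈ 4.3454e-5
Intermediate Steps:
1/(o(M(12, r(-4, 4)), 43) + 49*460) = 1/(11*43 + 49*460) = 1/(473 + 22540) = 1/23013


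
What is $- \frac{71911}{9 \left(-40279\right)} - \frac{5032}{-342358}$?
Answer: $\frac{13221730745}{62054270469} \approx 0.21307$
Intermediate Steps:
$- \frac{71911}{9 \left(-40279\right)} - \frac{5032}{-342358} = - \frac{71911}{-362511} - - \frac{2516}{171179} = \left(-71911\right) \left(- \frac{1}{362511}\right) + \frac{2516}{171179} = \frac{71911}{362511} + \frac{2516}{171179} = \frac{13221730745}{62054270469}$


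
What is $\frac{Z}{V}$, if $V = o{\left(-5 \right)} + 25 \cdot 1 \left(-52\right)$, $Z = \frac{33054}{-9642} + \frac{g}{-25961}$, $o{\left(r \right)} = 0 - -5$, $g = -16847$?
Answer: $\frac{23189204}{10805305693} \approx 0.0021461$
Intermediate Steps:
$o{\left(r \right)} = 5$ ($o{\left(r \right)} = 0 + 5 = 5$)
$Z = - \frac{115946020}{41719327}$ ($Z = \frac{33054}{-9642} - \frac{16847}{-25961} = 33054 \left(- \frac{1}{9642}\right) - - \frac{16847}{25961} = - \frac{5509}{1607} + \frac{16847}{25961} = - \frac{115946020}{41719327} \approx -2.7792$)
$V = -1295$ ($V = 5 + 25 \cdot 1 \left(-52\right) = 5 + 25 \left(-52\right) = 5 - 1300 = -1295$)
$\frac{Z}{V} = - \frac{115946020}{41719327 \left(-1295\right)} = \left(- \frac{115946020}{41719327}\right) \left(- \frac{1}{1295}\right) = \frac{23189204}{10805305693}$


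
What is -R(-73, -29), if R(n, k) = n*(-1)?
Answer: -73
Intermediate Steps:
R(n, k) = -n
-R(-73, -29) = -(-1)*(-73) = -1*73 = -73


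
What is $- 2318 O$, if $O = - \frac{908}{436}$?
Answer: $\frac{526186}{109} \approx 4827.4$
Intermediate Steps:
$O = - \frac{227}{109}$ ($O = \left(-908\right) \frac{1}{436} = - \frac{227}{109} \approx -2.0826$)
$- 2318 O = \left(-2318\right) \left(- \frac{227}{109}\right) = \frac{526186}{109}$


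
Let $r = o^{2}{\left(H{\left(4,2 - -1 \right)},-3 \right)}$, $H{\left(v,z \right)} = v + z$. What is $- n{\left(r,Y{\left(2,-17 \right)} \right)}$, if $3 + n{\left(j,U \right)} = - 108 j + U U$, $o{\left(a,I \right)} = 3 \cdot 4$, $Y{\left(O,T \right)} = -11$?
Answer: $15434$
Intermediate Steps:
$o{\left(a,I \right)} = 12$
$r = 144$ ($r = 12^{2} = 144$)
$n{\left(j,U \right)} = -3 + U^{2} - 108 j$ ($n{\left(j,U \right)} = -3 + \left(- 108 j + U U\right) = -3 + \left(- 108 j + U^{2}\right) = -3 + \left(U^{2} - 108 j\right) = -3 + U^{2} - 108 j$)
$- n{\left(r,Y{\left(2,-17 \right)} \right)} = - (-3 + \left(-11\right)^{2} - 15552) = - (-3 + 121 - 15552) = \left(-1\right) \left(-15434\right) = 15434$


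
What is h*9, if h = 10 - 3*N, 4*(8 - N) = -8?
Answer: -180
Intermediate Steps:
N = 10 (N = 8 - 1/4*(-8) = 8 + 2 = 10)
h = -20 (h = 10 - 3*10 = 10 - 30 = -20)
h*9 = -20*9 = -180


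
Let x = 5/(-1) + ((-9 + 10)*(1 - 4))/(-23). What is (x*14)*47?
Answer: -73696/23 ≈ -3204.2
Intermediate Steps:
x = -112/23 (x = 5*(-1) + (1*(-3))*(-1/23) = -5 - 3*(-1/23) = -5 + 3/23 = -112/23 ≈ -4.8696)
(x*14)*47 = -112/23*14*47 = -1568/23*47 = -73696/23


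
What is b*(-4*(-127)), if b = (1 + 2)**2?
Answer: 4572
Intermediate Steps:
b = 9 (b = 3**2 = 9)
b*(-4*(-127)) = 9*(-4*(-127)) = 9*508 = 4572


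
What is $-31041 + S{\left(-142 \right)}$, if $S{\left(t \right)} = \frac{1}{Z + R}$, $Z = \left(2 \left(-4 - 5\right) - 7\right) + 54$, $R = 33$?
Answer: $- \frac{1924541}{62} \approx -31041.0$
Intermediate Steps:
$Z = 29$ ($Z = \left(2 \left(-9\right) - 7\right) + 54 = \left(-18 - 7\right) + 54 = -25 + 54 = 29$)
$S{\left(t \right)} = \frac{1}{62}$ ($S{\left(t \right)} = \frac{1}{29 + 33} = \frac{1}{62}$)
$-31041 + S{\left(-142 \right)} = -31041 + \frac{1}{62} = - \frac{1924541}{62}$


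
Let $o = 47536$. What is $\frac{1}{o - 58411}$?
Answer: $- \frac{1}{10875} \approx -9.1954 \cdot 10^{-5}$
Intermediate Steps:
$\frac{1}{o - 58411} = \frac{1}{47536 - 58411} = \frac{1}{-10875} = - \frac{1}{10875}$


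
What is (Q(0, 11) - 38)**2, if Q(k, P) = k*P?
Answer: 1444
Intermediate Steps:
Q(k, P) = P*k
(Q(0, 11) - 38)**2 = (11*0 - 38)**2 = (0 - 38)**2 = (-38)**2 = 1444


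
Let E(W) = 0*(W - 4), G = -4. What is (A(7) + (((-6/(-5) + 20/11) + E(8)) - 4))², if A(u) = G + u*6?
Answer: 4145296/3025 ≈ 1370.3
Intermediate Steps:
E(W) = 0 (E(W) = 0*(-4 + W) = 0)
A(u) = -4 + 6*u (A(u) = -4 + u*6 = -4 + 6*u)
(A(7) + (((-6/(-5) + 20/11) + E(8)) - 4))² = ((-4 + 6*7) + (((-6/(-5) + 20/11) + 0) - 4))² = ((-4 + 42) + (((-6*(-⅕) + 20*(1/11)) + 0) - 4))² = (38 + (((6/5 + 20/11) + 0) - 4))² = (38 + ((166/55 + 0) - 4))² = (38 + (166/55 - 4))² = (38 - 54/55)² = (2036/55)² = 4145296/3025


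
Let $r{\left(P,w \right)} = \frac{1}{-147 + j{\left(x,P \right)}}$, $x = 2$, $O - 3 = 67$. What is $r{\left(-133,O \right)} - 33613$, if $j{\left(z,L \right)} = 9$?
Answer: $- \frac{4638595}{138} \approx -33613.0$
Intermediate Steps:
$O = 70$ ($O = 3 + 67 = 70$)
$r{\left(P,w \right)} = - \frac{1}{138}$ ($r{\left(P,w \right)} = \frac{1}{-147 + 9} = \frac{1}{-138} = - \frac{1}{138}$)
$r{\left(-133,O \right)} - 33613 = - \frac{1}{138} - 33613 = - \frac{4638595}{138}$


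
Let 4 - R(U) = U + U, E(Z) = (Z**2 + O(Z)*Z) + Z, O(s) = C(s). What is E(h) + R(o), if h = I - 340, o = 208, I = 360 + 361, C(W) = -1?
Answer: 144749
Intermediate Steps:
I = 721
O(s) = -1
h = 381 (h = 721 - 340 = 381)
E(Z) = Z**2 (E(Z) = (Z**2 - Z) + Z = Z**2)
R(U) = 4 - 2*U (R(U) = 4 - (U + U) = 4 - 2*U)
E(h) + R(o) = 381**2 + (4 - 2*208) = 145161 + (4 - 416) = 145161 - 412 = 144749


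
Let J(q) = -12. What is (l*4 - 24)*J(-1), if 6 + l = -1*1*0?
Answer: 576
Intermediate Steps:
l = -6 (l = -6 - 1*1*0 = -6 - 1*0 = -6 + 0 = -6)
(l*4 - 24)*J(-1) = (-6*4 - 24)*(-12) = (-24 - 24)*(-12) = -48*(-12) = 576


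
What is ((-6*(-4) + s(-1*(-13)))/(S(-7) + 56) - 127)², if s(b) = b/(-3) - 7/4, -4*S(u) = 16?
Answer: 6246215089/389376 ≈ 16042.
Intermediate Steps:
S(u) = -4 (S(u) = -¼*16 = -4)
s(b) = -7/4 - b/3 (s(b) = b*(-⅓) - 7*¼ = -b/3 - 7/4 = -7/4 - b/3)
((-6*(-4) + s(-1*(-13)))/(S(-7) + 56) - 127)² = ((-6*(-4) + (-7/4 - (-1)*(-13)/3))/(-4 + 56) - 127)² = ((24 + (-7/4 - ⅓*13))/52 - 127)² = ((24 + (-7/4 - 13/3))*(1/52) - 127)² = ((24 - 73/12)*(1/52) - 127)² = ((215/12)*(1/52) - 127)² = (215/624 - 127)² = (-79033/624)² = 6246215089/389376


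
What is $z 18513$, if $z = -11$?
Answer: $-203643$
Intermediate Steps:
$z 18513 = \left(-11\right) 18513 = -203643$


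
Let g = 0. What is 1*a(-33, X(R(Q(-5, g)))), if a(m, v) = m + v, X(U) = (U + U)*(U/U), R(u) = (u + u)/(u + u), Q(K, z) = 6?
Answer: -31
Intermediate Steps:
R(u) = 1 (R(u) = (2*u)/((2*u)) = (2*u)*(1/(2*u)) = 1)
X(U) = 2*U (X(U) = (2*U)*1 = 2*U)
1*a(-33, X(R(Q(-5, g)))) = 1*(-33 + 2*1) = 1*(-33 + 2) = 1*(-31) = -31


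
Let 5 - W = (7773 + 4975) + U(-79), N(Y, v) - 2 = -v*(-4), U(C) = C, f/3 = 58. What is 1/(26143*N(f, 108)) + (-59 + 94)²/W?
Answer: -6949456643/71843264584 ≈ -0.096731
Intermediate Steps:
f = 174 (f = 3*58 = 174)
N(Y, v) = 2 + 4*v (N(Y, v) = 2 - v*(-4) = 2 + 4*v)
W = -12664 (W = 5 - ((7773 + 4975) - 79) = 5 - (12748 - 79) = 5 - 1*12669 = 5 - 12669 = -12664)
1/(26143*N(f, 108)) + (-59 + 94)²/W = 1/(26143*(2 + 4*108)) + (-59 + 94)²/(-12664) = 1/(26143*(2 + 432)) + 35²*(-1/12664) = (1/26143)/434 + 1225*(-1/12664) = (1/26143)*(1/434) - 1225/12664 = 1/11346062 - 1225/12664 = -6949456643/71843264584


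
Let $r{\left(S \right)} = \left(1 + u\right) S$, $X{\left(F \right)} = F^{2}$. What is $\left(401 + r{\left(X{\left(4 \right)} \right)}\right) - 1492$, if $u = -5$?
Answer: $-1155$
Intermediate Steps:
$r{\left(S \right)} = - 4 S$ ($r{\left(S \right)} = \left(1 - 5\right) S = - 4 S$)
$\left(401 + r{\left(X{\left(4 \right)} \right)}\right) - 1492 = \left(401 - 4 \cdot 4^{2}\right) - 1492 = \left(401 - 64\right) - 1492 = 337 - 1492 = -1155$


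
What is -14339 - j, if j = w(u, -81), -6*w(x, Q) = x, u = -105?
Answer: -28713/2 ≈ -14357.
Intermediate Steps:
w(x, Q) = -x/6
j = 35/2 (j = -⅙*(-105) = 35/2 ≈ 17.500)
-14339 - j = -14339 - 1*35/2 = -14339 - 35/2 = -28713/2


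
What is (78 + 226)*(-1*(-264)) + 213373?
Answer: 293629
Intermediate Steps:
(78 + 226)*(-1*(-264)) + 213373 = 304*264 + 213373 = 80256 + 213373 = 293629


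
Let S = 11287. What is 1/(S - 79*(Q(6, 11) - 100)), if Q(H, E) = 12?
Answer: 1/18239 ≈ 5.4828e-5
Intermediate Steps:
1/(S - 79*(Q(6, 11) - 100)) = 1/(11287 - 79*(12 - 100)) = 1/(11287 - 79*(-88)) = 1/(11287 + 6952) = 1/18239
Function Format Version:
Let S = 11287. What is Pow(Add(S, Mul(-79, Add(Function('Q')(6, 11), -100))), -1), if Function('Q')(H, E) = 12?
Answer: Rational(1, 18239) ≈ 5.4828e-5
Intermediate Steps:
Pow(Add(S, Mul(-79, Add(Function('Q')(6, 11), -100))), -1) = Pow(Add(11287, Mul(-79, Add(12, -100))), -1) = Pow(Add(11287, Mul(-79, -88)), -1) = Pow(Add(11287, 6952), -1) = Pow(18239, -1) = Rational(1, 18239)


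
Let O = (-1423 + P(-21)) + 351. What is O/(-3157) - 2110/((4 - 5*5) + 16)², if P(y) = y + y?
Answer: -1326684/15785 ≈ -84.047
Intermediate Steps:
P(y) = 2*y
O = -1114 (O = (-1423 + 2*(-21)) + 351 = (-1423 - 42) + 351 = -1465 + 351 = -1114)
O/(-3157) - 2110/((4 - 5*5) + 16)² = -1114/(-3157) - 2110/((4 - 5*5) + 16)² = -1114*(-1/3157) - 2110/((4 - 25) + 16)² = 1114/3157 - 2110/(-21 + 16)² = 1114/3157 - 2110/((-5)²) = 1114/3157 - 2110/25 = 1114/3157 - 2110*1/25 = 1114/3157 - 422/5 = -1326684/15785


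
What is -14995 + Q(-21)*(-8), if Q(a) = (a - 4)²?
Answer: -19995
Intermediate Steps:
Q(a) = (-4 + a)²
-14995 + Q(-21)*(-8) = -14995 + (-4 - 21)²*(-8) = -14995 + (-25)²*(-8) = -14995 + 625*(-8) = -14995 - 5000 = -19995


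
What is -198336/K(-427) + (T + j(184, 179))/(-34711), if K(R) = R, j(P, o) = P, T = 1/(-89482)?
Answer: 616026509834523/1326266142754 ≈ 464.48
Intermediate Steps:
T = -1/89482 ≈ -1.1175e-5
-198336/K(-427) + (T + j(184, 179))/(-34711) = -198336/(-427) + (-1/89482 + 184)/(-34711) = -198336*(-1/427) + (16464687/89482)*(-1/34711) = 198336/427 - 16464687/3106009702 = 616026509834523/1326266142754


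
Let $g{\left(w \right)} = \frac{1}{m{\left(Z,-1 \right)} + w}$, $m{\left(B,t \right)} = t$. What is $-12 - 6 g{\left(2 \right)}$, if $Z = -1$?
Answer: $-18$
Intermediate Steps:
$g{\left(w \right)} = \frac{1}{-1 + w}$
$-12 - 6 g{\left(2 \right)} = -12 - \frac{6}{-1 + 2} = -12 - \frac{6}{1} = -12 - 6 = -18$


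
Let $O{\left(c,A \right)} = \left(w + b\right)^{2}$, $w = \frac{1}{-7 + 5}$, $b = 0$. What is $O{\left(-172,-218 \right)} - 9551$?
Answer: $- \frac{38203}{4} \approx -9550.8$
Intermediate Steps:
$w = - \frac{1}{2}$ ($w = \frac{1}{-2} = - \frac{1}{2} \approx -0.5$)
$O{\left(c,A \right)} = \frac{1}{4}$ ($O{\left(c,A \right)} = \left(- \frac{1}{2} + 0\right)^{2} = \left(- \frac{1}{2}\right)^{2} = \frac{1}{4}$)
$O{\left(-172,-218 \right)} - 9551 = \frac{1}{4} - 9551 = - \frac{38203}{4}$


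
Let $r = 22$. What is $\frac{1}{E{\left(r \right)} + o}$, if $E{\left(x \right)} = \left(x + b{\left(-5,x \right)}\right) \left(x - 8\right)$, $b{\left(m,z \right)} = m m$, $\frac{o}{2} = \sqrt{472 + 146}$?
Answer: $\frac{329}{215246} - \frac{\sqrt{618}}{215246} \approx 0.001413$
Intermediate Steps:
$o = 2 \sqrt{618}$ ($o = 2 \sqrt{472 + 146} = 2 \sqrt{618} \approx 49.719$)
$b{\left(m,z \right)} = m^{2}$
$E{\left(x \right)} = \left(-8 + x\right) \left(25 + x\right)$ ($E{\left(x \right)} = \left(x + \left(-5\right)^{2}\right) \left(x - 8\right) = \left(x + 25\right) \left(-8 + x\right) = \left(25 + x\right) \left(-8 + x\right) = \left(-8 + x\right) \left(25 + x\right)$)
$\frac{1}{E{\left(r \right)} + o} = \frac{1}{\left(-200 + 22^{2} + 17 \cdot 22\right) + 2 \sqrt{618}} = \frac{1}{\left(-200 + 484 + 374\right) + 2 \sqrt{618}} = \frac{1}{658 + 2 \sqrt{618}}$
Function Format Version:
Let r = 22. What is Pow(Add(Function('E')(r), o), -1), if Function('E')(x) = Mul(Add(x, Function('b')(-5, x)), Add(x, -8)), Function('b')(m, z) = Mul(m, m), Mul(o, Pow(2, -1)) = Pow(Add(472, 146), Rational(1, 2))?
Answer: Add(Rational(329, 215246), Mul(Rational(-1, 215246), Pow(618, Rational(1, 2)))) ≈ 0.0014130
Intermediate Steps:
o = Mul(2, Pow(618, Rational(1, 2))) (o = Mul(2, Pow(Add(472, 146), Rational(1, 2))) = Mul(2, Pow(618, Rational(1, 2))) ≈ 49.719)
Function('b')(m, z) = Pow(m, 2)
Function('E')(x) = Mul(Add(-8, x), Add(25, x)) (Function('E')(x) = Mul(Add(x, Pow(-5, 2)), Add(x, -8)) = Mul(Add(x, 25), Add(-8, x)) = Mul(Add(25, x), Add(-8, x)) = Mul(Add(-8, x), Add(25, x)))
Pow(Add(Function('E')(r), o), -1) = Pow(Add(Add(-200, Pow(22, 2), Mul(17, 22)), Mul(2, Pow(618, Rational(1, 2)))), -1) = Pow(Add(Add(-200, 484, 374), Mul(2, Pow(618, Rational(1, 2)))), -1) = Pow(Add(658, Mul(2, Pow(618, Rational(1, 2)))), -1)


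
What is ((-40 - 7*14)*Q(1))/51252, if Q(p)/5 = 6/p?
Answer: -345/4271 ≈ -0.080777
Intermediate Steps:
Q(p) = 30/p (Q(p) = 5*(6/p) = 30/p)
((-40 - 7*14)*Q(1))/51252 = ((-40 - 7*14)*(30/1))/51252 = ((-40 - 98)*(30*1))*(1/51252) = -138*30*(1/51252) = -4140*1/51252 = -345/4271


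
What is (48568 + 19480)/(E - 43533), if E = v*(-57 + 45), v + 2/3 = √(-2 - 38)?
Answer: -592357840/378886277 + 1633152*I*√10/1894431385 ≈ -1.5634 + 0.0027261*I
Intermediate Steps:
v = -⅔ + 2*I*√10 (v = -⅔ + √(-2 - 38) = -⅔ + √(-40) = -⅔ + 2*I*√10 ≈ -0.66667 + 6.3246*I)
E = 8 - 24*I*√10 (E = (-⅔ + 2*I*√10)*(-57 + 45) = (-⅔ + 2*I*√10)*(-12) = 8 - 24*I*√10 ≈ 8.0 - 75.895*I)
(48568 + 19480)/(E - 43533) = (48568 + 19480)/((8 - 24*I*√10) - 43533) = 68048/(-43525 - 24*I*√10)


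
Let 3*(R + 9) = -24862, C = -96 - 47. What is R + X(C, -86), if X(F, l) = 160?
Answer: -24409/3 ≈ -8136.3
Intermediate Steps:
C = -143
R = -24889/3 (R = -9 + (1/3)*(-24862) = -9 - 24862/3 = -24889/3 ≈ -8296.3)
R + X(C, -86) = -24889/3 + 160 = -24409/3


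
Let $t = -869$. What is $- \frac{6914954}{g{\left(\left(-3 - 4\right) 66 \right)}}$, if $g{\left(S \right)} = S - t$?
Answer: $- \frac{6914954}{407} \approx -16990.0$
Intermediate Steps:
$g{\left(S \right)} = 869 + S$ ($g{\left(S \right)} = S - -869 = S + 869 = 869 + S$)
$- \frac{6914954}{g{\left(\left(-3 - 4\right) 66 \right)}} = - \frac{6914954}{869 + \left(-3 - 4\right) 66} = - \frac{6914954}{869 - 462} = - \frac{6914954}{407}$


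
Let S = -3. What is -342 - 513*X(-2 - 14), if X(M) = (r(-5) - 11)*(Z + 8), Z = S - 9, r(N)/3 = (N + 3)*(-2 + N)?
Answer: 63270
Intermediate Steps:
r(N) = 3*(-2 + N)*(3 + N) (r(N) = 3*((N + 3)*(-2 + N)) = 3*((3 + N)*(-2 + N)) = 3*((-2 + N)*(3 + N)) = 3*(-2 + N)*(3 + N))
Z = -12 (Z = -3 - 9 = -12)
X(M) = -124 (X(M) = ((-18 + 3*(-5) + 3*(-5)²) - 11)*(-12 + 8) = ((-18 - 15 + 3*25) - 11)*(-4) = ((-18 - 15 + 75) - 11)*(-4) = (42 - 11)*(-4) = 31*(-4) = -124)
-342 - 513*X(-2 - 14) = -342 - 513*(-124) = -342 + 63612 = 63270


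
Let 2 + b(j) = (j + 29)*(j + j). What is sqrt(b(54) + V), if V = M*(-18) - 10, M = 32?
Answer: 2*sqrt(2094) ≈ 91.521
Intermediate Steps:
b(j) = -2 + 2*j*(29 + j) (b(j) = -2 + (j + 29)*(j + j) = -2 + (29 + j)*(2*j) = -2 + 2*j*(29 + j))
V = -586 (V = 32*(-18) - 10 = -576 - 10 = -586)
sqrt(b(54) + V) = sqrt((-2 + 2*54**2 + 58*54) - 586) = sqrt((-2 + 2*2916 + 3132) - 586) = sqrt((-2 + 5832 + 3132) - 586) = sqrt(8962 - 586) = sqrt(8376) = 2*sqrt(2094)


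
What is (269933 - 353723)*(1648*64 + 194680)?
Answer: -25149736080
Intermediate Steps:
(269933 - 353723)*(1648*64 + 194680) = -83790*(105472 + 194680) = -83790*300152 = -25149736080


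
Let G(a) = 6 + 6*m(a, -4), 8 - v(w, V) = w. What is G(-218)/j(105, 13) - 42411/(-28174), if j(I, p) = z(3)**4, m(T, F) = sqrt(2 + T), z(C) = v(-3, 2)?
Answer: 621108495/412495534 + 36*I*sqrt(6)/14641 ≈ 1.5057 + 0.0060229*I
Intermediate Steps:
v(w, V) = 8 - w
z(C) = 11 (z(C) = 8 - 1*(-3) = 8 + 3 = 11)
j(I, p) = 14641 (j(I, p) = 11**4 = 14641)
G(a) = 6 + 6*sqrt(2 + a)
G(-218)/j(105, 13) - 42411/(-28174) = (6 + 6*sqrt(2 - 218))/14641 - 42411/(-28174) = (6 + 6*sqrt(-216))*(1/14641) - 42411*(-1/28174) = (6 + 6*(6*I*sqrt(6)))*(1/14641) + 42411/28174 = (6 + 36*I*sqrt(6))*(1/14641) + 42411/28174 = (6/14641 + 36*I*sqrt(6)/14641) + 42411/28174 = 621108495/412495534 + 36*I*sqrt(6)/14641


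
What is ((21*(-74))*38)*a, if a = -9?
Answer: 531468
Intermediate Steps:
((21*(-74))*38)*a = ((21*(-74))*38)*(-9) = -1554*38*(-9) = -59052*(-9) = 531468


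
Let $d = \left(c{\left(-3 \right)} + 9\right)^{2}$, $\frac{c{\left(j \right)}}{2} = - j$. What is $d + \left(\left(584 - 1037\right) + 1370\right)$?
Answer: $1142$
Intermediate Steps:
$c{\left(j \right)} = - 2 j$ ($c{\left(j \right)} = 2 \left(- j\right) = - 2 j$)
$d = 225$ ($d = \left(\left(-2\right) \left(-3\right) + 9\right)^{2} = \left(6 + 9\right)^{2} = 15^{2} = 225$)
$d + \left(\left(584 - 1037\right) + 1370\right) = 225 + \left(\left(584 - 1037\right) + 1370\right) = 225 + \left(-453 + 1370\right) = 225 + 917 = 1142$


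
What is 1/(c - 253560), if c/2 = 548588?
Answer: 1/843616 ≈ 1.1854e-6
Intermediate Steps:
c = 1097176 (c = 2*548588 = 1097176)
1/(c - 253560) = 1/(1097176 - 253560) = 1/843616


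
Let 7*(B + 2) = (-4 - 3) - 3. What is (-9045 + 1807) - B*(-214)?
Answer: -55802/7 ≈ -7971.7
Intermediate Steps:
B = -24/7 (B = -2 + ((-4 - 3) - 3)/7 = -2 + (-7 - 3)/7 = -2 + (1/7)*(-10) = -2 - 10/7 = -24/7 ≈ -3.4286)
(-9045 + 1807) - B*(-214) = (-9045 + 1807) - (-24)*(-214)/7 = -7238 - 1*5136/7 = -7238 - 5136/7 = -55802/7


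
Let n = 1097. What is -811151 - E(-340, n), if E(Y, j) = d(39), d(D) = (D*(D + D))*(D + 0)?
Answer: -929789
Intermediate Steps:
d(D) = 2*D**3 (d(D) = (D*(2*D))*D = (2*D**2)*D = 2*D**3)
E(Y, j) = 118638 (E(Y, j) = 2*39**3 = 2*59319 = 118638)
-811151 - E(-340, n) = -811151 - 1*118638 = -811151 - 118638 = -929789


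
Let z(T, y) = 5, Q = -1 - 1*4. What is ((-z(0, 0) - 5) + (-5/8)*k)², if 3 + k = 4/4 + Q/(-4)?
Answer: 93025/1024 ≈ 90.845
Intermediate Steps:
Q = -5 (Q = -1 - 4 = -5)
k = -¾ (k = -3 + (4/4 - 5/(-4)) = -3 + (4*(¼) - 5*(-¼)) = -3 + (1 + 5/4) = -3 + 9/4 = -¾ ≈ -0.75000)
((-z(0, 0) - 5) + (-5/8)*k)² = ((-1*5 - 5) - 5/8*(-¾))² = ((-5 - 5) - 5*⅛*(-¾))² = (-10 - 5/8*(-¾))² = (-10 + 15/32)² = (-305/32)² = 93025/1024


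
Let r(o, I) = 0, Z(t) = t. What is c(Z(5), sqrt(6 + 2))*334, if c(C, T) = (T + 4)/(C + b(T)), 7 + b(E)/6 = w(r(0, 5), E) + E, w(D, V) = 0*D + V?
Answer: -81496/217 - 56780*sqrt(2)/217 ≈ -745.60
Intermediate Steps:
w(D, V) = V (w(D, V) = 0 + V = V)
b(E) = -42 + 12*E (b(E) = -42 + 6*(E + E) = -42 + 6*(2*E) = -42 + 12*E)
c(C, T) = (4 + T)/(-42 + C + 12*T) (c(C, T) = (T + 4)/(C + (-42 + 12*T)) = (4 + T)/(-42 + C + 12*T))
c(Z(5), sqrt(6 + 2))*334 = ((4 + sqrt(6 + 2))/(-42 + 5 + 12*sqrt(6 + 2)))*334 = ((4 + sqrt(8))/(-42 + 5 + 12*sqrt(8)))*334 = ((4 + 2*sqrt(2))/(-42 + 5 + 12*(2*sqrt(2))))*334 = ((4 + 2*sqrt(2))/(-42 + 5 + 24*sqrt(2)))*334 = ((4 + 2*sqrt(2))/(-37 + 24*sqrt(2)))*334 = 334*(4 + 2*sqrt(2))/(-37 + 24*sqrt(2))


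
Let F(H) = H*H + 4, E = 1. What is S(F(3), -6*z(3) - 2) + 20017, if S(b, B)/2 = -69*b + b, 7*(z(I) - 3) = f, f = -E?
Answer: 18249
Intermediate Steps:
f = -1 (f = -1*1 = -1)
z(I) = 20/7 (z(I) = 3 + (⅐)*(-1) = 3 - ⅐ = 20/7)
F(H) = 4 + H² (F(H) = H² + 4 = 4 + H²)
S(b, B) = -136*b (S(b, B) = 2*(-69*b + b) = 2*(-68*b) = -136*b)
S(F(3), -6*z(3) - 2) + 20017 = -136*(4 + 3²) + 20017 = -136*(4 + 9) + 20017 = -136*13 + 20017 = -1768 + 20017 = 18249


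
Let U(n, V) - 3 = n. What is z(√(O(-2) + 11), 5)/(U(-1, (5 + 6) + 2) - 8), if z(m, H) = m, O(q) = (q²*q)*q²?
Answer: -I*√21/6 ≈ -0.76376*I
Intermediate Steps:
U(n, V) = 3 + n
O(q) = q⁵ (O(q) = q³*q² = q⁵)
z(√(O(-2) + 11), 5)/(U(-1, (5 + 6) + 2) - 8) = √((-2)⁵ + 11)/((3 - 1) - 8) = √(-32 + 11)/(2 - 8) = √(-21)/(-6) = (I*√21)*(-⅙) = -I*√21/6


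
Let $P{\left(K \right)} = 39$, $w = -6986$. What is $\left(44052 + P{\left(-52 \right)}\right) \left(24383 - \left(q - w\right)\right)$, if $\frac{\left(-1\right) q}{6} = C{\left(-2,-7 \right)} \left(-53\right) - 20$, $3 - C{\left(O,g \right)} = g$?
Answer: $621550827$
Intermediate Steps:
$C{\left(O,g \right)} = 3 - g$
$q = 3300$ ($q = - 6 \left(\left(3 - -7\right) \left(-53\right) - 20\right) = - 6 \left(\left(3 + 7\right) \left(-53\right) - 20\right) = - 6 \left(10 \left(-53\right) - 20\right) = - 6 \left(-530 - 20\right) = \left(-6\right) \left(-550\right) = 3300$)
$\left(44052 + P{\left(-52 \right)}\right) \left(24383 - \left(q - w\right)\right) = \left(44052 + 39\right) \left(24383 - 10286\right) = 44091 \left(24383 - 10286\right) = 44091 \cdot 14097 = 621550827$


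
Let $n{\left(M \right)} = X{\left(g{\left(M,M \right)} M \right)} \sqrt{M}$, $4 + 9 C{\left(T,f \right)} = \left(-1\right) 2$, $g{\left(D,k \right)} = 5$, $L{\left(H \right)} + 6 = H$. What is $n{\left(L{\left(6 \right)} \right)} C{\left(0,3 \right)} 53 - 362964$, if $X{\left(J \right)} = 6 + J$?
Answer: $-362964$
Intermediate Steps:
$L{\left(H \right)} = -6 + H$
$C{\left(T,f \right)} = - \frac{2}{3}$ ($C{\left(T,f \right)} = - \frac{4}{9} + \frac{\left(-1\right) 2}{9} = - \frac{4}{9} + \frac{1}{9} \left(-2\right) = - \frac{4}{9} - \frac{2}{9} = - \frac{2}{3}$)
$n{\left(M \right)} = \sqrt{M} \left(6 + 5 M\right)$ ($n{\left(M \right)} = \left(6 + 5 M\right) \sqrt{M} = \sqrt{M} \left(6 + 5 M\right)$)
$n{\left(L{\left(6 \right)} \right)} C{\left(0,3 \right)} 53 - 362964 = \sqrt{-6 + 6} \left(6 + 5 \left(-6 + 6\right)\right) \left(- \frac{2}{3}\right) 53 - 362964 = \sqrt{0} \left(6 + 5 \cdot 0\right) \left(- \frac{2}{3}\right) 53 - 362964 = 0 \left(6 + 0\right) \left(- \frac{2}{3}\right) 53 - 362964 = 0 \cdot 6 \left(- \frac{2}{3}\right) 53 - 362964 = 0 \left(- \frac{2}{3}\right) 53 - 362964 = 0 \cdot 53 - 362964 = 0 - 362964 = -362964$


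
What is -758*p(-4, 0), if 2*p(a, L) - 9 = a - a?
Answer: -3411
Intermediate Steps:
p(a, L) = 9/2 (p(a, L) = 9/2 + (a - a)/2 = 9/2 + (½)*0 = 9/2 + 0 = 9/2)
-758*p(-4, 0) = -758*9/2 = -3411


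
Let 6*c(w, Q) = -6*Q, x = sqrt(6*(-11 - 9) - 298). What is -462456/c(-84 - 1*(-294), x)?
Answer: -231228*I*sqrt(418)/209 ≈ -22619.0*I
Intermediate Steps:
x = I*sqrt(418) (x = sqrt(6*(-20) - 298) = sqrt(-120 - 298) = sqrt(-418) = I*sqrt(418) ≈ 20.445*I)
c(w, Q) = -Q (c(w, Q) = (-6*Q)/6 = -Q)
-462456/c(-84 - 1*(-294), x) = -462456*I*sqrt(418)/418 = -231228*I*sqrt(418)/209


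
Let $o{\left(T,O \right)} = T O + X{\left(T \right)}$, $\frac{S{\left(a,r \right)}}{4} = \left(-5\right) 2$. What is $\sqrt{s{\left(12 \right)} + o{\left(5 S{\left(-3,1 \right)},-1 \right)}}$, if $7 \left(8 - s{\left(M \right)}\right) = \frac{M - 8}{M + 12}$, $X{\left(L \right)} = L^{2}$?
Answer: $\frac{71 \sqrt{14070}}{42} \approx 200.52$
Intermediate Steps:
$S{\left(a,r \right)} = -40$ ($S{\left(a,r \right)} = 4 \left(\left(-5\right) 2\right) = 4 \left(-10\right) = -40$)
$o{\left(T,O \right)} = T^{2} + O T$ ($o{\left(T,O \right)} = T O + T^{2} = O T + T^{2} = T^{2} + O T$)
$s{\left(M \right)} = 8 - \frac{-8 + M}{7 \left(12 + M\right)}$ ($s{\left(M \right)} = 8 - \frac{\left(M - 8\right) \frac{1}{M + 12}}{7} = 8 - \frac{\left(-8 + M\right) \frac{1}{12 + M}}{7} = 8 - \frac{\frac{1}{12 + M} \left(-8 + M\right)}{7} = 8 - \frac{-8 + M}{7 \left(12 + M\right)}$)
$\sqrt{s{\left(12 \right)} + o{\left(5 S{\left(-3,1 \right)},-1 \right)}} = \sqrt{\frac{5 \left(136 + 11 \cdot 12\right)}{7 \left(12 + 12\right)} + 5 \left(-40\right) \left(-1 + 5 \left(-40\right)\right)} = \sqrt{\frac{5 \left(136 + 132\right)}{7 \cdot 24} - 200 \left(-1 - 200\right)} = \sqrt{\frac{5}{7} \cdot \frac{1}{24} \cdot 268 - -40200} = \sqrt{\frac{335}{42} + 40200} = \sqrt{\frac{1688735}{42}} = \frac{71 \sqrt{14070}}{42}$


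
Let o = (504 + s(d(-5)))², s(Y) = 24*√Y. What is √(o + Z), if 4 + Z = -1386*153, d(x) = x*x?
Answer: √177314 ≈ 421.09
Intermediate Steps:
d(x) = x²
o = 389376 (o = (504 + 24*√((-5)²))² = (504 + 24*√25)² = (504 + 24*5)² = (504 + 120)² = 624² = 389376)
Z = -212062 (Z = -4 - 1386*153 = -4 - 212058 = -212062)
√(o + Z) = √(389376 - 212062) = √177314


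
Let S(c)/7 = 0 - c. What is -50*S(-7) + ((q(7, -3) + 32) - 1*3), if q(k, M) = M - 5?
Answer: -2429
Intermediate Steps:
S(c) = -7*c (S(c) = 7*(0 - c) = 7*(-c) = -7*c)
q(k, M) = -5 + M
-50*S(-7) + ((q(7, -3) + 32) - 1*3) = -(-350)*(-7) + (((-5 - 3) + 32) - 1*3) = -50*49 + ((-8 + 32) - 3) = -2450 + (24 - 3) = -2450 + 21 = -2429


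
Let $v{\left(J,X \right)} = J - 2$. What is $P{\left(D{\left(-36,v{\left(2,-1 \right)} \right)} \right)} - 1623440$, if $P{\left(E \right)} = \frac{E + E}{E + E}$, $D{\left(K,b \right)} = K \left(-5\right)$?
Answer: $-1623439$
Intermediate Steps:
$v{\left(J,X \right)} = -2 + J$
$D{\left(K,b \right)} = - 5 K$
$P{\left(E \right)} = 1$ ($P{\left(E \right)} = \frac{2 E}{2 E} = 2 E \frac{1}{2 E} = 1$)
$P{\left(D{\left(-36,v{\left(2,-1 \right)} \right)} \right)} - 1623440 = 1 - 1623440 = -1623439$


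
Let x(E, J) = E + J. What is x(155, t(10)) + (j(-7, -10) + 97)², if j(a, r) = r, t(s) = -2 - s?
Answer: 7712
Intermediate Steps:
x(155, t(10)) + (j(-7, -10) + 97)² = (155 + (-2 - 1*10)) + (-10 + 97)² = (155 + (-2 - 10)) + 87² = (155 - 12) + 7569 = 143 + 7569 = 7712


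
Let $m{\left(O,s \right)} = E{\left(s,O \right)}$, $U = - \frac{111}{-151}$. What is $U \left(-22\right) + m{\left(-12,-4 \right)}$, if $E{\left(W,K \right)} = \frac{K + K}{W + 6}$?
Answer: $- \frac{4254}{151} \approx -28.172$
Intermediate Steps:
$U = \frac{111}{151}$ ($U = \left(-111\right) \left(- \frac{1}{151}\right) = \frac{111}{151} \approx 0.7351$)
$E{\left(W,K \right)} = \frac{2 K}{6 + W}$
$m{\left(O,s \right)} = \frac{2 O}{6 + s}$
$U \left(-22\right) + m{\left(-12,-4 \right)} = \frac{111}{151} \left(-22\right) + 2 \left(-12\right) \frac{1}{6 - 4} = - \frac{2442}{151} + 2 \left(-12\right) \frac{1}{2} = - \frac{2442}{151} - 12 = - \frac{4254}{151}$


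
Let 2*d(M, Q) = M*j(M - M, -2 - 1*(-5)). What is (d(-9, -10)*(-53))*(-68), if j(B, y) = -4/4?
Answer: 16218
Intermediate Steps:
j(B, y) = -1 (j(B, y) = -4*¼ = -1)
d(M, Q) = -M/2 (d(M, Q) = (M*(-1))/2 = (-M)/2 = -M/2)
(d(-9, -10)*(-53))*(-68) = (-½*(-9)*(-53))*(-68) = ((9/2)*(-53))*(-68) = -477/2*(-68) = 16218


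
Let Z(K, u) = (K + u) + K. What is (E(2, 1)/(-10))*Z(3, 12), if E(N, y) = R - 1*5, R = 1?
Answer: 36/5 ≈ 7.2000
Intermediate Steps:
E(N, y) = -4 (E(N, y) = 1 - 1*5 = 1 - 5 = -4)
Z(K, u) = u + 2*K
(E(2, 1)/(-10))*Z(3, 12) = (-4/(-10))*(12 + 2*3) = (-4*(-⅒))*(12 + 6) = (⅖)*18 = 36/5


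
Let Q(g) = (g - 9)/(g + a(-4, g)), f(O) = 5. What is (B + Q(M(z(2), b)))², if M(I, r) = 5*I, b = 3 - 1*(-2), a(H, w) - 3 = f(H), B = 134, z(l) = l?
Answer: 5822569/324 ≈ 17971.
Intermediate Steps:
a(H, w) = 8 (a(H, w) = 3 + 5 = 8)
b = 5 (b = 3 + 2 = 5)
Q(g) = (-9 + g)/(8 + g) (Q(g) = (g - 9)/(g + 8) = (-9 + g)/(8 + g))
(B + Q(M(z(2), b)))² = (134 + (-9 + 5*2)/(8 + 5*2))² = (134 + (-9 + 10)/(8 + 10))² = (134 + 1/18)² = (2413/18)² = 5822569/324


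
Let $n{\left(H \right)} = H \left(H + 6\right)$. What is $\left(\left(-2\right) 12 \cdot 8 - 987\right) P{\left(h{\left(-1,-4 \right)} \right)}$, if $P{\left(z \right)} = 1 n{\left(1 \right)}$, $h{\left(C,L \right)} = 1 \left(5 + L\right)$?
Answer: $-8253$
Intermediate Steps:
$h{\left(C,L \right)} = 5 + L$
$n{\left(H \right)} = H \left(6 + H\right)$
$P{\left(z \right)} = 7$ ($P{\left(z \right)} = 1 \cdot 1 \left(6 + 1\right) = 1 \cdot 1 \cdot 7 = 1 \cdot 7 = 7$)
$\left(\left(-2\right) 12 \cdot 8 - 987\right) P{\left(h{\left(-1,-4 \right)} \right)} = \left(\left(-2\right) 12 \cdot 8 - 987\right) 7 = \left(\left(-24\right) 8 - 987\right) 7 = \left(-192 - 987\right) 7 = \left(-1179\right) 7 = -8253$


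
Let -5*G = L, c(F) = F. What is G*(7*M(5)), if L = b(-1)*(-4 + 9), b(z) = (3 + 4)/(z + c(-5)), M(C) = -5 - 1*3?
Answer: -196/3 ≈ -65.333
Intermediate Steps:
M(C) = -8 (M(C) = -5 - 3 = -8)
b(z) = 7/(-5 + z) (b(z) = (3 + 4)/(z - 5) = 7/(-5 + z))
L = -35/6 (L = (7/(-5 - 1))*(-4 + 9) = (7/(-6))*5 = (7*(-⅙))*5 = -7/6*5 = -35/6 ≈ -5.8333)
G = 7/6 (G = -⅕*(-35/6) = 7/6 ≈ 1.1667)
G*(7*M(5)) = 7*(7*(-8))/6 = (7/6)*(-56) = -196/3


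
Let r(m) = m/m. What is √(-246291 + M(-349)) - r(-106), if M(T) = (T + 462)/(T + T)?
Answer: -1 + I*√119994039238/698 ≈ -1.0 + 496.28*I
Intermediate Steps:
M(T) = (462 + T)/(2*T) (M(T) = (462 + T)/((2*T)) = (462 + T)*(1/(2*T)) = (462 + T)/(2*T))
r(m) = 1
√(-246291 + M(-349)) - r(-106) = √(-246291 + (½)*(462 - 349)/(-349)) - 1*1 = √(-246291 + (½)*(-1/349)*113) - 1 = √(-246291 - 113/698) - 1 = √(-171911231/698) - 1 = I*√119994039238/698 - 1 = -1 + I*√119994039238/698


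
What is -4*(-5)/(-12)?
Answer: -5/3 ≈ -1.6667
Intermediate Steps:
-4*(-5)/(-12) = 20*(-1/12) = -5/3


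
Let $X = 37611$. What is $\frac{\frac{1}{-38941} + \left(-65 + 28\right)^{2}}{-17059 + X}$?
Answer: $\frac{13327557}{200078858} \approx 0.066612$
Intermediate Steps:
$\frac{\frac{1}{-38941} + \left(-65 + 28\right)^{2}}{-17059 + X} = \frac{\frac{1}{-38941} + \left(-65 + 28\right)^{2}}{-17059 + 37611} = \frac{- \frac{1}{38941} + \left(-37\right)^{2}}{20552} = \left(- \frac{1}{38941} + 1369\right) \frac{1}{20552} = \frac{53310228}{38941} \cdot \frac{1}{20552} = \frac{13327557}{200078858}$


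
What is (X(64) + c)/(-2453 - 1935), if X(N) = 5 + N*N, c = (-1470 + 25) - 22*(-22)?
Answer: -785/1097 ≈ -0.71559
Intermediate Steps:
c = -961 (c = -1445 + 484 = -961)
X(N) = 5 + N**2
(X(64) + c)/(-2453 - 1935) = ((5 + 64**2) - 961)/(-2453 - 1935) = ((5 + 4096) - 961)/(-4388) = (4101 - 961)*(-1/4388) = 3140*(-1/4388) = -785/1097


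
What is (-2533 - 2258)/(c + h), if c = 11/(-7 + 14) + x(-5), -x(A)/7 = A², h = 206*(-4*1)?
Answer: 33537/6982 ≈ 4.8034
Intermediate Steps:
h = -824 (h = 206*(-4) = -824)
x(A) = -7*A²
c = -1214/7 (c = 11/(-7 + 14) - 7*(-5)² = 11/7 - 7*25 = 11*(⅐) - 175 = 11/7 - 175 = -1214/7 ≈ -173.43)
(-2533 - 2258)/(c + h) = (-2533 - 2258)/(-1214/7 - 824) = -4791/(-6982/7) = -4791*(-7/6982) = 33537/6982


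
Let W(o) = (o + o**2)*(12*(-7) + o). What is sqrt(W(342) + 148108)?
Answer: 16*sqrt(118801) ≈ 5514.8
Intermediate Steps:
W(o) = (-84 + o)*(o + o**2) (W(o) = (o + o**2)*(-84 + o) = (-84 + o)*(o + o**2))
sqrt(W(342) + 148108) = sqrt(342*(-84 + 342**2 - 83*342) + 148108) = sqrt(342*(-84 + 116964 - 28386) + 148108) = sqrt(342*88494 + 148108) = sqrt(30264948 + 148108) = sqrt(30413056) = 16*sqrt(118801)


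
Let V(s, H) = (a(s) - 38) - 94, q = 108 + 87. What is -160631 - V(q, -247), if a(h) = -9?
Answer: -160490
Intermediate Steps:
q = 195
V(s, H) = -141 (V(s, H) = (-9 - 38) - 94 = -47 - 94 = -141)
-160631 - V(q, -247) = -160631 - 1*(-141) = -160631 + 141 = -160490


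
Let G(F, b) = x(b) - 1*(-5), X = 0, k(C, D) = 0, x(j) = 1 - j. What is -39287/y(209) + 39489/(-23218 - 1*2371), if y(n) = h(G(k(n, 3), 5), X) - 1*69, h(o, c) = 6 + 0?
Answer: 1002827236/1612107 ≈ 622.06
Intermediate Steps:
G(F, b) = 6 - b (G(F, b) = (1 - b) - 1*(-5) = (1 - b) + 5 = 6 - b)
h(o, c) = 6
y(n) = -63 (y(n) = 6 - 1*69 = 6 - 69 = -63)
-39287/y(209) + 39489/(-23218 - 1*2371) = -39287/(-63) + 39489/(-23218 - 1*2371) = -39287*(-1/63) + 39489/(-23218 - 2371) = 39287/63 + 39489/(-25589) = 39287/63 + 39489*(-1/25589) = 39287/63 - 39489/25589 = 1002827236/1612107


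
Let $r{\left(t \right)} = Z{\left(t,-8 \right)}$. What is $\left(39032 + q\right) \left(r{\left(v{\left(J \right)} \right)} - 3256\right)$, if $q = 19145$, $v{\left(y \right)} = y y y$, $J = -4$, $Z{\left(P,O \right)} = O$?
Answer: $-189889728$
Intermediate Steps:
$v{\left(y \right)} = y^{3}$ ($v{\left(y \right)} = y^{2} y = y^{3}$)
$r{\left(t \right)} = -8$
$\left(39032 + q\right) \left(r{\left(v{\left(J \right)} \right)} - 3256\right) = \left(39032 + 19145\right) \left(-8 - 3256\right) = 58177 \left(-3264\right) = -189889728$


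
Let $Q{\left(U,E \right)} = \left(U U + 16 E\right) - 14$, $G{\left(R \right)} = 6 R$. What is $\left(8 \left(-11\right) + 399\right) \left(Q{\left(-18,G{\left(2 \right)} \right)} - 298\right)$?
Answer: $63444$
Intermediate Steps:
$Q{\left(U,E \right)} = -14 + U^{2} + 16 E$ ($Q{\left(U,E \right)} = \left(U^{2} + 16 E\right) - 14 = -14 + U^{2} + 16 E$)
$\left(8 \left(-11\right) + 399\right) \left(Q{\left(-18,G{\left(2 \right)} \right)} - 298\right) = \left(8 \left(-11\right) + 399\right) \left(\left(-14 + \left(-18\right)^{2} + 16 \cdot 6 \cdot 2\right) - 298\right) = \left(-88 + 399\right) \left(\left(-14 + 324 + 16 \cdot 12\right) - 298\right) = 311 \left(\left(-14 + 324 + 192\right) - 298\right) = 311 \left(502 - 298\right) = 311 \cdot 204 = 63444$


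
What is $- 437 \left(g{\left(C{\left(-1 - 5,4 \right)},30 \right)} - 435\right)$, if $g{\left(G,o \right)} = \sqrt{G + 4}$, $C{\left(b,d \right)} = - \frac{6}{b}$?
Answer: $190095 - 437 \sqrt{5} \approx 1.8912 \cdot 10^{5}$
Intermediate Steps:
$g{\left(G,o \right)} = \sqrt{4 + G}$
$- 437 \left(g{\left(C{\left(-1 - 5,4 \right)},30 \right)} - 435\right) = - 437 \left(\sqrt{4 - \frac{6}{-1 - 5}} - 435\right) = - 437 \left(\sqrt{4 - \frac{6}{-6}} - 435\right) = - 437 \left(\sqrt{4 - -1} - 435\right) = - 437 \left(\sqrt{4 + 1} - 435\right) = - 437 \left(\sqrt{5} - 435\right) = - 437 \left(-435 + \sqrt{5}\right) = 190095 - 437 \sqrt{5}$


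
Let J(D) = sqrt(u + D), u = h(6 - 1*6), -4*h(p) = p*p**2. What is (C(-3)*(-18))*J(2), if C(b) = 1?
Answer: -18*sqrt(2) ≈ -25.456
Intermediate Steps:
h(p) = -p**3/4 (h(p) = -p*p**2/4 = -p**3/4)
u = 0 (u = -(6 - 1*6)**3/4 = -(6 - 6)**3/4 = -1/4*0**3 = -1/4*0 = 0)
J(D) = sqrt(D) (J(D) = sqrt(0 + D) = sqrt(D))
(C(-3)*(-18))*J(2) = (1*(-18))*sqrt(2) = -18*sqrt(2)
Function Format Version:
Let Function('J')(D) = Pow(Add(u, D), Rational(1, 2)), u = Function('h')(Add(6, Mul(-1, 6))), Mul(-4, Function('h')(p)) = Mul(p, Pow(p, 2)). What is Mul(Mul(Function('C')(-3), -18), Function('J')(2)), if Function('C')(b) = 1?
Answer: Mul(-18, Pow(2, Rational(1, 2))) ≈ -25.456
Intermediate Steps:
Function('h')(p) = Mul(Rational(-1, 4), Pow(p, 3)) (Function('h')(p) = Mul(Rational(-1, 4), Mul(p, Pow(p, 2))) = Mul(Rational(-1, 4), Pow(p, 3)))
u = 0 (u = Mul(Rational(-1, 4), Pow(Add(6, Mul(-1, 6)), 3)) = Mul(Rational(-1, 4), Pow(Add(6, -6), 3)) = Mul(Rational(-1, 4), Pow(0, 3)) = Mul(Rational(-1, 4), 0) = 0)
Function('J')(D) = Pow(D, Rational(1, 2)) (Function('J')(D) = Pow(Add(0, D), Rational(1, 2)) = Pow(D, Rational(1, 2)))
Mul(Mul(Function('C')(-3), -18), Function('J')(2)) = Mul(Mul(1, -18), Pow(2, Rational(1, 2))) = Mul(-18, Pow(2, Rational(1, 2)))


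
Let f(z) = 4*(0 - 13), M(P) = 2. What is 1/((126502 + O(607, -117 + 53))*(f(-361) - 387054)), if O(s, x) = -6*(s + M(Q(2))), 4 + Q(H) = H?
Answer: -1/47555197888 ≈ -2.1028e-11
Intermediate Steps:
Q(H) = -4 + H
f(z) = -52 (f(z) = 4*(-13) = -52)
O(s, x) = -12 - 6*s (O(s, x) = -6*(s + 2) = -6*(2 + s) = -12 - 6*s)
1/((126502 + O(607, -117 + 53))*(f(-361) - 387054)) = 1/((126502 + (-12 - 6*607))*(-52 - 387054)) = 1/((126502 + (-12 - 3642))*(-387106)) = 1/((126502 - 3654)*(-387106)) = 1/(122848*(-387106)) = 1/(-47555197888) = -1/47555197888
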